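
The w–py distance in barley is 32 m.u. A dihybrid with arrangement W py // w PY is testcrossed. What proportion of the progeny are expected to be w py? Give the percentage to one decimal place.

A map distance of 32 m.u. corresponds to a recombination frequency of 0.320.
The F1 is W py / w PY, so w py is a recombinant gamete class with expected frequency r/2 = 0.320/2 = 0.1600.
That is 0.1600 = 16.0% of the progeny.

16.0%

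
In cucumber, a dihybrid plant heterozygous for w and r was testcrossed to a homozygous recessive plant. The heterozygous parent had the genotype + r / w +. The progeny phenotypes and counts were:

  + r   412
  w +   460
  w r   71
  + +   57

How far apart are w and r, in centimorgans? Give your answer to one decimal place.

12.8 centimorgans

The recombinant classes are + + and w r: 57 + 71 = 128.
Recombination frequency = 128/1000 = 0.1280 ≈ 12.8%, i.e. 12.8 centimorgans.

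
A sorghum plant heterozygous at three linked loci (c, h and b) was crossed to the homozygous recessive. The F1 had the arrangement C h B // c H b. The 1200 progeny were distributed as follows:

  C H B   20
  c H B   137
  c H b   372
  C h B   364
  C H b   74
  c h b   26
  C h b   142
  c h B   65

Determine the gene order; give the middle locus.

h

The two rarest classes, C H B and c h b, are the double crossovers. Comparing them with the parentals, only the h allele has switched, so h is the middle locus and the order is c – h – b.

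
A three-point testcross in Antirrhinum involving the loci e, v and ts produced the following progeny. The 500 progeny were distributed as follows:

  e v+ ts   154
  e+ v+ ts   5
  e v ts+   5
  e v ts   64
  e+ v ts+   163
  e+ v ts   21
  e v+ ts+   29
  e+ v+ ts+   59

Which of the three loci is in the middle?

e

The two most frequent reciprocal classes, e v+ ts and e+ v ts+, are the parental types, so the F1 was e v+ ts / e+ v ts+.
The two rarest classes, e+ v+ ts and e v ts+, are the double crossovers. Comparing them with the parentals, only the e allele has switched, so e is the middle locus and the order is v – e – ts.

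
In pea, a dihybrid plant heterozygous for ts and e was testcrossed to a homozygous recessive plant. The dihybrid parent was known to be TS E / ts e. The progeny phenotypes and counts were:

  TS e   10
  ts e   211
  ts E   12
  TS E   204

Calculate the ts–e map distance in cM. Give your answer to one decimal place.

5.0 cM

The recombinant classes are TS e and ts E: 10 + 12 = 22.
Recombination frequency = 22/437 = 0.0503 ≈ 5.0%, i.e. 5.0 cM.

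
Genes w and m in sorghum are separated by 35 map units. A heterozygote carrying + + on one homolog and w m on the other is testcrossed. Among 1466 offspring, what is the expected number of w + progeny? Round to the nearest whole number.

257

A map distance of 35 map units corresponds to a recombination frequency of 0.350.
The F1 is + + / w m, so w + is a recombinant gamete class with expected frequency r/2 = 0.350/2 = 0.1750.
Expected number = 0.1750 × 1466 = 256.55 ≈ 257.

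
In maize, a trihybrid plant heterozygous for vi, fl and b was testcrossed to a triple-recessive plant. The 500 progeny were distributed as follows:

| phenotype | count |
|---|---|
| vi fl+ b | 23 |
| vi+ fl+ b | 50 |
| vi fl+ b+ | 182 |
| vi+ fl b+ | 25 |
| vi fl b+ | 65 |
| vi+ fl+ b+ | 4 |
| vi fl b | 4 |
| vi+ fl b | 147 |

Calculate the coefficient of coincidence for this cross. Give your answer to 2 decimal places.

0.58

The two most frequent reciprocal classes, vi+ fl b and vi fl+ b+, are the parental types, so the F1 was vi+ fl b / vi fl+ b+.
The two rarest classes, vi fl b and vi+ fl+ b+, are the double crossovers. Comparing them with the parentals, only the vi allele has switched, so vi is the middle locus and the order is fl – vi – b.
fl–vi: (115 + 8)/500 = 0.2460; vi–b: (48 + 8)/500 = 0.1120.
Expected DCO frequency = 0.2460 × 0.1120 ≈ 0.02755; observed = 8/500 ≈ 0.01600.
Coefficient of coincidence = 0.01600/0.02755 ≈ 0.58.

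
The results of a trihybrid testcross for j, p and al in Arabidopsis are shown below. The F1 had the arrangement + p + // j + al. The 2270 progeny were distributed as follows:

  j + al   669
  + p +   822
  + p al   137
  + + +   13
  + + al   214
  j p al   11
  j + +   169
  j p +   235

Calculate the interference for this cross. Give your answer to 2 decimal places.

0.65

The two rarest classes, + + + and j p al, are the double crossovers. Comparing them with the parentals, only the p allele has switched, so p is the middle locus and the order is j – p – al.
j–p: (449 + 24)/2270 = 0.2084; p–al: (306 + 24)/2270 = 0.1454.
Expected DCO frequency = 0.2084 × 0.1454 ≈ 0.03030; observed = 24/2270 ≈ 0.01057.
Coefficient of coincidence = 0.01057/0.03030 ≈ 0.35; interference = 1 − 0.35 = 0.65.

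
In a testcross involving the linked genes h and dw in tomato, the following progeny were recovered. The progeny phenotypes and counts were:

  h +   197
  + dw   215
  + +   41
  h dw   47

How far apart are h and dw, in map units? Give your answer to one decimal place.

The two most frequent classes, + dw (215) and h + (197), are the parental types, so the F1 was + dw / h +.
The recombinant classes are + + and h dw: 41 + 47 = 88.
Recombination frequency = 88/500 = 0.1760 ≈ 17.6%, i.e. 17.6 map units.

17.6 map units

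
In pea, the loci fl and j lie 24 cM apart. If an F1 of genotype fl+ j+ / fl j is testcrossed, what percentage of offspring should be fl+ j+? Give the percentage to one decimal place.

A map distance of 24 cM corresponds to a recombination frequency of 0.240.
The F1 is fl+ j+ / fl j, so fl+ j+ is a parental gamete class with expected frequency (1 − r)/2 = 0.760/2 = 0.3800.
That is 0.3800 = 38.0% of the progeny.

38.0%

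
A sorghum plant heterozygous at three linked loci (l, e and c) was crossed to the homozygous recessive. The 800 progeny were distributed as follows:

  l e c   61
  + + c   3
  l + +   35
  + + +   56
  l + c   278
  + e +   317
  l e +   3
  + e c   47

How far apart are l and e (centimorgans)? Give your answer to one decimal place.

15.4 centimorgans

The two most frequent reciprocal classes, l + c and + e +, are the parental types, so the F1 was l + c / + e +.
The two rarest classes, + + c and l e +, are the double crossovers. Comparing them with the parentals, only the l allele has switched, so l is the middle locus and the order is c – l – e.
Crossovers in the l–e interval produce the single-crossover classes l e c and + + + (61 + 56 = 117) plus the double crossovers (6).
RF(l–e) = (117 + 6) / 800 = 123/800 = 0.1537 → 15.4 centimorgans.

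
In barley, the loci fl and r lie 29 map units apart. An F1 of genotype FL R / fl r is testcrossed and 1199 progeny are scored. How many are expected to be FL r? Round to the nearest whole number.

A map distance of 29 map units corresponds to a recombination frequency of 0.290.
The F1 is FL R / fl r, so FL r is a recombinant gamete class with expected frequency r/2 = 0.290/2 = 0.1450.
Expected number = 0.1450 × 1199 = 173.85 ≈ 174.

174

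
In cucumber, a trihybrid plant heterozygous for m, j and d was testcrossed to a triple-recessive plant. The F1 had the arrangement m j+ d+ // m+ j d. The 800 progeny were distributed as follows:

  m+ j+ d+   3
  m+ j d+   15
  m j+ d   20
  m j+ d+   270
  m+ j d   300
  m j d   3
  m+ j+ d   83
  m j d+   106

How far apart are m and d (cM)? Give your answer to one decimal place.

The two rarest classes, m+ j+ d+ and m j d, are the double crossovers. Comparing them with the parentals, only the m allele has switched, so m is the middle locus and the order is d – m – j.
Crossovers in the d–m interval produce the single-crossover classes m j+ d and m+ j d+ (20 + 15 = 35) plus the double crossovers (6).
RF(d–m) = (35 + 6) / 800 = 41/800 = 0.0512 → 5.1 cM.

5.1 cM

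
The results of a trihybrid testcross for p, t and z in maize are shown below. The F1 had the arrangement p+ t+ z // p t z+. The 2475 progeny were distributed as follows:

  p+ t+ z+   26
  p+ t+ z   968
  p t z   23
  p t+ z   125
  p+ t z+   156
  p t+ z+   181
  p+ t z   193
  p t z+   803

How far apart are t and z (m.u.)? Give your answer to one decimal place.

17.1 m.u.

The two rarest classes, p+ t+ z+ and p t z, are the double crossovers. Comparing them with the parentals, only the z allele has switched, so z is the middle locus and the order is p – z – t.
Crossovers in the z–t interval produce the single-crossover classes p+ t z and p t+ z+ (193 + 181 = 374) plus the double crossovers (49).
RF(z–t) = (374 + 49) / 2475 = 423/2475 = 0.1709 → 17.1 m.u.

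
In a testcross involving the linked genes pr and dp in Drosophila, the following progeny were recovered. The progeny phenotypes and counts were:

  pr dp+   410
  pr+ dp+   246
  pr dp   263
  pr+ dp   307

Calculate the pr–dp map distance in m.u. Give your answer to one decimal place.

The two most frequent classes, pr+ dp (307) and pr dp+ (410), are the parental types, so the F1 was pr+ dp / pr dp+.
The recombinant classes are pr+ dp+ and pr dp: 246 + 263 = 509.
Recombination frequency = 509/1226 = 0.4152 ≈ 41.5%, i.e. 41.5 m.u.

41.5 m.u.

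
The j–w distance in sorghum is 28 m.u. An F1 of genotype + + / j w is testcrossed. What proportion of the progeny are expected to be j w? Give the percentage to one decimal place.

36.0%

A map distance of 28 m.u. corresponds to a recombination frequency of 0.280.
The F1 is + + / j w, so j w is a parental gamete class with expected frequency (1 − r)/2 = 0.720/2 = 0.3600.
That is 0.3600 = 36.0% of the progeny.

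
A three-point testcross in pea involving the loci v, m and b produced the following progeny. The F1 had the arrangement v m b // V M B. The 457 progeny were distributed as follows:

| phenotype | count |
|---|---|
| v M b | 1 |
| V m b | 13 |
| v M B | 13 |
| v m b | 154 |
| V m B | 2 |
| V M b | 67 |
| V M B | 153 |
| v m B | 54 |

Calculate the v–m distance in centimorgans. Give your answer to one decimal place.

The two rarest classes, v M b and V m B, are the double crossovers. Comparing them with the parentals, only the m allele has switched, so m is the middle locus and the order is b – m – v.
Crossovers in the m–v interval produce the single-crossover classes V m b and v M B (13 + 13 = 26) plus the double crossovers (3).
RF(m–v) = (26 + 3) / 457 = 29/457 = 0.0635 → 6.3 centimorgans.

6.3 centimorgans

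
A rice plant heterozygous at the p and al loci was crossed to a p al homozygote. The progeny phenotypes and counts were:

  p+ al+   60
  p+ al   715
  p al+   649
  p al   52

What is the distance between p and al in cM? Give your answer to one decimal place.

The two most frequent classes, p+ al (715) and p al+ (649), are the parental types, so the F1 was p+ al / p al+.
The recombinant classes are p+ al+ and p al: 60 + 52 = 112.
Recombination frequency = 112/1476 = 0.0759 ≈ 7.6%, i.e. 7.6 cM.

7.6 cM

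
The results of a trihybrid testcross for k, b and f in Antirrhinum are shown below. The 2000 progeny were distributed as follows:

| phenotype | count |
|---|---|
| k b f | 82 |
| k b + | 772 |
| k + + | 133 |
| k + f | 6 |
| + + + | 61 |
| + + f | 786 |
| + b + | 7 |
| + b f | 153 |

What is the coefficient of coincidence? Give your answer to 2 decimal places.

0.56

The two most frequent reciprocal classes, k b + and + + f, are the parental types, so the F1 was k b + / + + f.
The two rarest classes, + b + and k + f, are the double crossovers. Comparing them with the parentals, only the k allele has switched, so k is the middle locus and the order is b – k – f.
b–k: (286 + 13)/2000 = 0.1495; k–f: (143 + 13)/2000 = 0.0780.
Expected DCO frequency = 0.1495 × 0.0780 ≈ 0.01166; observed = 13/2000 ≈ 0.00650.
Coefficient of coincidence = 0.00650/0.01166 ≈ 0.56.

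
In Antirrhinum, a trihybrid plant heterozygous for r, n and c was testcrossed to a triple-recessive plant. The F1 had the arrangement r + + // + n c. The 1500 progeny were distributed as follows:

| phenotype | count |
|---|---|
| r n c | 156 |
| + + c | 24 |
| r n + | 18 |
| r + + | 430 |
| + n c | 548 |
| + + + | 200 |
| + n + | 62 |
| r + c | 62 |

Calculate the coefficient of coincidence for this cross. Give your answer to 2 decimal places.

0.95

The two rarest classes, r n + and + + c, are the double crossovers. Comparing them with the parentals, only the n allele has switched, so n is the middle locus and the order is r – n – c.
r–n: (356 + 42)/1500 = 0.2653; n–c: (124 + 42)/1500 = 0.1107.
Expected DCO frequency = 0.2653 × 0.1107 ≈ 0.02937; observed = 42/1500 ≈ 0.02800.
Coefficient of coincidence = 0.02800/0.02937 ≈ 0.95.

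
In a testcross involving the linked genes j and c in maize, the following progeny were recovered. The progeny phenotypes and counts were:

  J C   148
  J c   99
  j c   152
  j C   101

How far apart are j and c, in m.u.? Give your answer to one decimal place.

40.0 m.u.

The two most frequent classes, J C (148) and j c (152), are the parental types, so the F1 was J C / j c.
The recombinant classes are J c and j C: 99 + 101 = 200.
Recombination frequency = 200/500 = 0.4000 ≈ 40.0%, i.e. 40.0 m.u.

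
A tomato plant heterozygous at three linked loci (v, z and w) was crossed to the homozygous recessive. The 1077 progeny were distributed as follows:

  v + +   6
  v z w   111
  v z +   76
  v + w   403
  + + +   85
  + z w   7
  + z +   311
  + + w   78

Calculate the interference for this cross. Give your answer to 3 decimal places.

0.599

The two most frequent reciprocal classes, + z + and v + w, are the parental types, so the F1 was + z + / v + w.
The two rarest classes, + z w and v + +, are the double crossovers. Comparing them with the parentals, only the w allele has switched, so w is the middle locus and the order is z – w – v.
z–w: (196 + 13)/1077 = 0.1941; w–v: (154 + 13)/1077 = 0.1551.
Expected DCO frequency = 0.1941 × 0.1551 ≈ 0.03010; observed = 13/1077 ≈ 0.01207.
Coefficient of coincidence = 0.01207/0.03010 ≈ 0.401; interference = 1 − 0.401 = 0.599.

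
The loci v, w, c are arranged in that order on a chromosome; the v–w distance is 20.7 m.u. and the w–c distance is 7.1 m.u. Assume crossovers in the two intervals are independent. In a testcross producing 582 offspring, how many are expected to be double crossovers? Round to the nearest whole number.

Map distances give recombination frequencies of 0.207 and 0.071 for the two intervals.
With no interference, expected double-crossover frequency = 0.207 × 0.071 = 0.01470.
Expected number = 0.01470 × 582 = 8.55 ≈ 9.

9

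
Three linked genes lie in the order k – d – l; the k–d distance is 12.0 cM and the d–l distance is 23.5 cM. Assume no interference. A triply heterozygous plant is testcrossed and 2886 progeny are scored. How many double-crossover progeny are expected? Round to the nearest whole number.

81

Map distances give recombination frequencies of 0.120 and 0.235 for the two intervals.
With no interference, expected double-crossover frequency = 0.120 × 0.235 = 0.02820.
Expected number = 0.02820 × 2886 = 81.39 ≈ 81.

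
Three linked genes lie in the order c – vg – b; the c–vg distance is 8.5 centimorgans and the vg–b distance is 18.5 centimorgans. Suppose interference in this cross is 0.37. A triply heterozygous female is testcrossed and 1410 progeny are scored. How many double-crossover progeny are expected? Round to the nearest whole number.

14

Map distances give recombination frequencies of 0.085 and 0.185 for the two intervals.
With interference 0.37 (so coincidence = 0.63), expected double-crossover frequency = 0.085 × 0.185 × 0.63 = 0.00991.
Expected number = 0.00991 × 1410 = 13.97 ≈ 14.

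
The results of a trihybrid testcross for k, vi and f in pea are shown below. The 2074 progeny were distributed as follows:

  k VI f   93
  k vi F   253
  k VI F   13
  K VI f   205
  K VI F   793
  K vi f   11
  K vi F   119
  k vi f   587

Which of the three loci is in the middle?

k

The two most frequent reciprocal classes, K VI F and k vi f, are the parental types, so the F1 was K VI F / k vi f.
The two rarest classes, k VI F and K vi f, are the double crossovers. Comparing them with the parentals, only the k allele has switched, so k is the middle locus and the order is vi – k – f.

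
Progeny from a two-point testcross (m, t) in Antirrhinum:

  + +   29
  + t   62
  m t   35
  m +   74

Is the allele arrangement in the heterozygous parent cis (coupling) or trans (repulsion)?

trans

The two most frequent classes are + t (62) and m + (74); these are the parental (non-recombinant) types.
So the F1 carried + t on one chromosome and m + on the other — the recessive alleles are on opposite chromosomes (trans / repulsion).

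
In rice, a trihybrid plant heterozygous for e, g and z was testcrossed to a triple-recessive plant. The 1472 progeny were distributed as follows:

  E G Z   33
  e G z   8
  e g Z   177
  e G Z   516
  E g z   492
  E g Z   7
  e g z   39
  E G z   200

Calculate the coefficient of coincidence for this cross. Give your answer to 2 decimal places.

The two most frequent reciprocal classes, e G Z and E g z, are the parental types, so the F1 was e G Z / E g z.
The two rarest classes, e G z and E g Z, are the double crossovers. Comparing them with the parentals, only the z allele has switched, so z is the middle locus and the order is e – z – g.
e–z: (72 + 15)/1472 = 0.0591; z–g: (377 + 15)/1472 = 0.2663.
Expected DCO frequency = 0.0591 × 0.2663 ≈ 0.01574; observed = 15/1472 ≈ 0.01019.
Coefficient of coincidence = 0.01019/0.01574 ≈ 0.65.

0.65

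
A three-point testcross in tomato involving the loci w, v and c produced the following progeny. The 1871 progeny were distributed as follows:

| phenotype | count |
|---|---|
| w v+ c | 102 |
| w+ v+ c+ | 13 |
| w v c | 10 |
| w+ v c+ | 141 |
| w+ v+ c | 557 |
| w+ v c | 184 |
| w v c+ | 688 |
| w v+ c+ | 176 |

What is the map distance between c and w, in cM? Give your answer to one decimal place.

14.2 cM

The two most frequent reciprocal classes, w+ v+ c and w v c+, are the parental types, so the F1 was w+ v+ c / w v c+.
The two rarest classes, w+ v+ c+ and w v c, are the double crossovers. Comparing them with the parentals, only the c allele has switched, so c is the middle locus and the order is v – c – w.
Crossovers in the c–w interval produce the single-crossover classes w v+ c and w+ v c+ (102 + 141 = 243) plus the double crossovers (23).
RF(c–w) = (243 + 23) / 1871 = 266/1871 = 0.1422 → 14.2 cM.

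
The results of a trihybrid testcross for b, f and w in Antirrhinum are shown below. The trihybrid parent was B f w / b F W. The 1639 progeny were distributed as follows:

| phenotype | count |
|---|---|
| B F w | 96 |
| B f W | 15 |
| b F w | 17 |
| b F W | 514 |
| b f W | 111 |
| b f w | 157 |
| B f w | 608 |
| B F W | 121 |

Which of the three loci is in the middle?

The two rarest classes, B f W and b F w, are the double crossovers. Comparing them with the parentals, only the w allele has switched, so w is the middle locus and the order is f – w – b.

w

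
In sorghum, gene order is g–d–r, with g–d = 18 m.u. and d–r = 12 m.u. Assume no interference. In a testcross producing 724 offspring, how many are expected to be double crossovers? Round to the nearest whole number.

16

Map distances give recombination frequencies of 0.180 and 0.120 for the two intervals.
With no interference, expected double-crossover frequency = 0.180 × 0.120 = 0.02160.
Expected number = 0.02160 × 724 = 15.64 ≈ 16.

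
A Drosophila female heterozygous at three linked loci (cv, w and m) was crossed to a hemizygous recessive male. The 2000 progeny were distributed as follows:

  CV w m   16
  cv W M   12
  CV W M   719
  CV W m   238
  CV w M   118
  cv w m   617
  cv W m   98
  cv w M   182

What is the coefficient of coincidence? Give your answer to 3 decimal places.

The two most frequent reciprocal classes, CV W M and cv w m, are the parental types, so the F1 was CV W M / cv w m.
The two rarest classes, cv W M and CV w m, are the double crossovers. Comparing them with the parentals, only the cv allele has switched, so cv is the middle locus and the order is m – cv – w.
m–cv: (420 + 28)/2000 = 0.2240; cv–w: (216 + 28)/2000 = 0.1220.
Expected DCO frequency = 0.2240 × 0.1220 ≈ 0.02733; observed = 28/2000 ≈ 0.01400.
Coefficient of coincidence = 0.01400/0.02733 ≈ 0.512.

0.512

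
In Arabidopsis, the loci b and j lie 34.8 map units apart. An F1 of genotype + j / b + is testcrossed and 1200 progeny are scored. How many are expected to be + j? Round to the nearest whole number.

A map distance of 34.8 map units corresponds to a recombination frequency of 0.348.
The F1 is + j / b +, so + j is a parental gamete class with expected frequency (1 − r)/2 = 0.652/2 = 0.3260.
Expected number = 0.3260 × 1200 = 391.20 ≈ 391.

391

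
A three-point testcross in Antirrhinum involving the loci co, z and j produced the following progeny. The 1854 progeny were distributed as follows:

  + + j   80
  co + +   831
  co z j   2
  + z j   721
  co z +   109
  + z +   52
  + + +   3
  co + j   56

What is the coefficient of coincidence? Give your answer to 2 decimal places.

The two most frequent reciprocal classes, + z j and co + +, are the parental types, so the F1 was + z j / co + +.
The two rarest classes, co z j and + + +, are the double crossovers. Comparing them with the parentals, only the co allele has switched, so co is the middle locus and the order is z – co – j.
z–co: (189 + 5)/1854 = 0.1046; co–j: (108 + 5)/1854 = 0.0609.
Expected DCO frequency = 0.1046 × 0.0609 ≈ 0.00637; observed = 5/1854 ≈ 0.00270.
Coefficient of coincidence = 0.00270/0.00637 ≈ 0.42.

0.42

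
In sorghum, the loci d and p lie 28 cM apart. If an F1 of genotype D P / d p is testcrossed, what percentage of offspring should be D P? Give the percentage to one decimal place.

36.0%

A map distance of 28 cM corresponds to a recombination frequency of 0.280.
The F1 is D P / d p, so D P is a parental gamete class with expected frequency (1 − r)/2 = 0.720/2 = 0.3600.
That is 0.3600 = 36.0% of the progeny.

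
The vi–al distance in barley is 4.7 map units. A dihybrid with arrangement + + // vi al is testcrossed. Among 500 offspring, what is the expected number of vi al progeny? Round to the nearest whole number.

A map distance of 4.7 map units corresponds to a recombination frequency of 0.047.
The F1 is + + / vi al, so vi al is a parental gamete class with expected frequency (1 − r)/2 = 0.953/2 = 0.4765.
Expected number = 0.4765 × 500 = 238.25 ≈ 238.

238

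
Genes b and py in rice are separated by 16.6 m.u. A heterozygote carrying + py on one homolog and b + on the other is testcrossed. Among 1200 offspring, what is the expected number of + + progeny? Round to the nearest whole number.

100

A map distance of 16.6 m.u. corresponds to a recombination frequency of 0.166.
The F1 is + py / b +, so + + is a recombinant gamete class with expected frequency r/2 = 0.166/2 = 0.0830.
Expected number = 0.0830 × 1200 = 99.60 ≈ 100.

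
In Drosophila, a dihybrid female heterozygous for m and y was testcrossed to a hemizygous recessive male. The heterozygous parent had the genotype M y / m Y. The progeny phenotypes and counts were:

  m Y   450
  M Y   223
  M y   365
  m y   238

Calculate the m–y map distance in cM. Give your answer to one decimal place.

36.1 cM

The recombinant classes are M Y and m y: 223 + 238 = 461.
Recombination frequency = 461/1276 = 0.3613 ≈ 36.1%, i.e. 36.1 cM.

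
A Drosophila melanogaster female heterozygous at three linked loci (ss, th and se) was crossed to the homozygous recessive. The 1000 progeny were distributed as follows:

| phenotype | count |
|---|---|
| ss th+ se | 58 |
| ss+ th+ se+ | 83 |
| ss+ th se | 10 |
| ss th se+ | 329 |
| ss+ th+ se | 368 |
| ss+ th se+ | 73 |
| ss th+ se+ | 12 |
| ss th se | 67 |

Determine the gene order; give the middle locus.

The two most frequent reciprocal classes, ss th se+ and ss+ th+ se, are the parental types, so the F1 was ss th se+ / ss+ th+ se.
The two rarest classes, ss th+ se+ and ss+ th se, are the double crossovers. Comparing them with the parentals, only the th allele has switched, so th is the middle locus and the order is se – th – ss.

th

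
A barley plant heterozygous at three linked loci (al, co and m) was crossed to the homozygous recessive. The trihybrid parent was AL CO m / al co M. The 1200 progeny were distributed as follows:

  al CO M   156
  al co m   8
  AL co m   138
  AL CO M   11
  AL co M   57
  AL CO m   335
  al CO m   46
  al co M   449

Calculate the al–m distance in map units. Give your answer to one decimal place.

The two rarest classes, AL CO M and al co m, are the double crossovers. Comparing them with the parentals, only the m allele has switched, so m is the middle locus and the order is al – m – co.
Crossovers in the al–m interval produce the single-crossover classes al CO m and AL co M (46 + 57 = 103) plus the double crossovers (19).
RF(al–m) = (103 + 19) / 1200 = 122/1200 = 0.1017 → 10.2 map units.

10.2 map units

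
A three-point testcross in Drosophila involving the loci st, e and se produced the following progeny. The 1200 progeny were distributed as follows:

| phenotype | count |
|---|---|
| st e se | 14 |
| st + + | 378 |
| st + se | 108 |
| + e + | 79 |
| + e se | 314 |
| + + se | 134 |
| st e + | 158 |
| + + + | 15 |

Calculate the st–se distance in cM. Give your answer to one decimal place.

The two most frequent reciprocal classes, st + + and + e se, are the parental types, so the F1 was st + + / + e se.
The two rarest classes, + + + and st e se, are the double crossovers. Comparing them with the parentals, only the st allele has switched, so st is the middle locus and the order is e – st – se.
Crossovers in the st–se interval produce the single-crossover classes st + se and + e + (108 + 79 = 187) plus the double crossovers (29).
RF(st–se) = (187 + 29) / 1200 = 216/1200 = 0.1800 → 18.0 cM.

18.0 cM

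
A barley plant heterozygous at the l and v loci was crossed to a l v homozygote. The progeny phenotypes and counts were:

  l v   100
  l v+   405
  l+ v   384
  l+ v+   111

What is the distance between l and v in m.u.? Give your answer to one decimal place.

21.1 m.u.

The two most frequent classes, l+ v (384) and l v+ (405), are the parental types, so the F1 was l+ v / l v+.
The recombinant classes are l+ v+ and l v: 111 + 100 = 211.
Recombination frequency = 211/1000 = 0.2110 ≈ 21.1%, i.e. 21.1 m.u.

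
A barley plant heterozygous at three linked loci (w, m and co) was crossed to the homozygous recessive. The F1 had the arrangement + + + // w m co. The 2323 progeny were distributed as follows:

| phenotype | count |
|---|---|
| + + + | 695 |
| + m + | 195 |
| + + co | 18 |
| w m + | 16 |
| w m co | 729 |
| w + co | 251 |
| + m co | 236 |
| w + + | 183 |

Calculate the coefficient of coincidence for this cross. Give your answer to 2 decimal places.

The two rarest classes, + + co and w m +, are the double crossovers. Comparing them with the parentals, only the co allele has switched, so co is the middle locus and the order is m – co – w.
m–co: (446 + 34)/2323 = 0.2066; co–w: (419 + 34)/2323 = 0.1950.
Expected DCO frequency = 0.2066 × 0.1950 ≈ 0.04029; observed = 34/2323 ≈ 0.01464.
Coefficient of coincidence = 0.01464/0.04029 ≈ 0.36.

0.36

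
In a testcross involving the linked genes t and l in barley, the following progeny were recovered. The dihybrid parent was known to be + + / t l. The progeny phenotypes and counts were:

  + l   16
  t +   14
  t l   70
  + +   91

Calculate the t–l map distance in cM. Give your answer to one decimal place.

The recombinant classes are + l and t +: 16 + 14 = 30.
Recombination frequency = 30/191 = 0.1571 ≈ 15.7%, i.e. 15.7 cM.

15.7 cM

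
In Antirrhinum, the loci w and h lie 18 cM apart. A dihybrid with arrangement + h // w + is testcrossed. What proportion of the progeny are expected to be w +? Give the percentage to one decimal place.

41.0%

A map distance of 18 cM corresponds to a recombination frequency of 0.180.
The F1 is + h / w +, so w + is a parental gamete class with expected frequency (1 − r)/2 = 0.820/2 = 0.4100.
That is 0.4100 = 41.0% of the progeny.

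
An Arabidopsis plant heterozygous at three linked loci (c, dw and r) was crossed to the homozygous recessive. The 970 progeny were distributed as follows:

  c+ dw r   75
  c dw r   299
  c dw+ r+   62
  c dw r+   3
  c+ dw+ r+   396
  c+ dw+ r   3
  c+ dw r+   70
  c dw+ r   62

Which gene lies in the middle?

r

The two most frequent reciprocal classes, c+ dw+ r+ and c dw r, are the parental types, so the F1 was c+ dw+ r+ / c dw r.
The two rarest classes, c+ dw+ r and c dw r+, are the double crossovers. Comparing them with the parentals, only the r allele has switched, so r is the middle locus and the order is c – r – dw.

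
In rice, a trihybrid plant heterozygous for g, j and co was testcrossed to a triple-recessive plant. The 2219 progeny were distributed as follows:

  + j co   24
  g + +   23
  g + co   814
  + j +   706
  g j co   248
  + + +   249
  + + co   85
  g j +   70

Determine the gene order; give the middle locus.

co

The two most frequent reciprocal classes, + j + and g + co, are the parental types, so the F1 was + j + / g + co.
The two rarest classes, + j co and g + +, are the double crossovers. Comparing them with the parentals, only the co allele has switched, so co is the middle locus and the order is g – co – j.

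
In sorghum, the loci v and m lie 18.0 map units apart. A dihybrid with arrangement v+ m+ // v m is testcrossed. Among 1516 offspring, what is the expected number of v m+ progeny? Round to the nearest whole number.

136

A map distance of 18.0 map units corresponds to a recombination frequency of 0.180.
The F1 is v+ m+ / v m, so v m+ is a recombinant gamete class with expected frequency r/2 = 0.180/2 = 0.0900.
Expected number = 0.0900 × 1516 = 136.44 ≈ 136.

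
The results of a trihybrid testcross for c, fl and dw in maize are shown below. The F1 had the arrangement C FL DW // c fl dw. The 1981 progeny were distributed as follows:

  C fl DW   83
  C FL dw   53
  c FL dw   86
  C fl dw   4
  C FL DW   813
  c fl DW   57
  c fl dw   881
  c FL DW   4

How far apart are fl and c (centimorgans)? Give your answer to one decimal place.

The two rarest classes, c FL DW and C fl dw, are the double crossovers. Comparing them with the parentals, only the c allele has switched, so c is the middle locus and the order is fl – c – dw.
Crossovers in the fl–c interval produce the single-crossover classes C fl DW and c FL dw (83 + 86 = 169) plus the double crossovers (8).
RF(fl–c) = (169 + 8) / 1981 = 177/1981 = 0.0893 → 8.9 centimorgans.

8.9 centimorgans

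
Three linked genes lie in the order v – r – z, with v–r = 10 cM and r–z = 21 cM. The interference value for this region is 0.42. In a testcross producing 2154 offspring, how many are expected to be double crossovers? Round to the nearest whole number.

26

Map distances give recombination frequencies of 0.100 and 0.210 for the two intervals.
With interference 0.42 (so coincidence = 0.58), expected double-crossover frequency = 0.100 × 0.210 × 0.58 = 0.01218.
Expected number = 0.01218 × 2154 = 26.24 ≈ 26.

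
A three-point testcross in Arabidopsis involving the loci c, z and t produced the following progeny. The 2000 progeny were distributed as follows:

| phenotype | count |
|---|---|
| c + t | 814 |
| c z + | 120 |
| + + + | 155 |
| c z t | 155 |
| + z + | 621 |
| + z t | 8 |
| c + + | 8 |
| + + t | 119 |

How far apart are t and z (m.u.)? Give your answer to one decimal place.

16.3 m.u.

The two most frequent reciprocal classes, c + t and + z +, are the parental types, so the F1 was c + t / + z +.
The two rarest classes, c + + and + z t, are the double crossovers. Comparing them with the parentals, only the t allele has switched, so t is the middle locus and the order is c – t – z.
Crossovers in the t–z interval produce the single-crossover classes c z t and + + + (155 + 155 = 310) plus the double crossovers (16).
RF(t–z) = (310 + 16) / 2000 = 326/2000 = 0.1630 → 16.3 m.u.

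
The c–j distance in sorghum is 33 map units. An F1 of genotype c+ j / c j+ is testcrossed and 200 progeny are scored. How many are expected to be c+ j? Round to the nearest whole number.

67

A map distance of 33 map units corresponds to a recombination frequency of 0.330.
The F1 is c+ j / c j+, so c+ j is a parental gamete class with expected frequency (1 − r)/2 = 0.670/2 = 0.3350.
Expected number = 0.3350 × 200 = 67.00 ≈ 67.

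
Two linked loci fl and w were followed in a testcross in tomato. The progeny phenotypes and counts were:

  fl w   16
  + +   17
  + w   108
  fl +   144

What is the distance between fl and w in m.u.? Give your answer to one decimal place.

11.6 m.u.

The two most frequent classes, + w (108) and fl + (144), are the parental types, so the F1 was + w / fl +.
The recombinant classes are + + and fl w: 17 + 16 = 33.
Recombination frequency = 33/285 = 0.1158 ≈ 11.6%, i.e. 11.6 m.u.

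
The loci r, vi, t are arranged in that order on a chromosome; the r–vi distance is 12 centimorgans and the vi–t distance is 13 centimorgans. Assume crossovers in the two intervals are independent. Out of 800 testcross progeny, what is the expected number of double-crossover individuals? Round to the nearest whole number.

Map distances give recombination frequencies of 0.120 and 0.130 for the two intervals.
With no interference, expected double-crossover frequency = 0.120 × 0.130 = 0.01560.
Expected number = 0.01560 × 800 = 12.48 ≈ 12.

12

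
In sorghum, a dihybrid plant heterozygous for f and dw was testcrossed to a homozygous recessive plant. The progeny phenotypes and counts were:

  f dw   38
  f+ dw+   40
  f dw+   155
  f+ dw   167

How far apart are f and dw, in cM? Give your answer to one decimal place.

19.5 cM

The two most frequent classes, f+ dw (167) and f dw+ (155), are the parental types, so the F1 was f+ dw / f dw+.
The recombinant classes are f+ dw+ and f dw: 40 + 38 = 78.
Recombination frequency = 78/400 = 0.1950 ≈ 19.5%, i.e. 19.5 cM.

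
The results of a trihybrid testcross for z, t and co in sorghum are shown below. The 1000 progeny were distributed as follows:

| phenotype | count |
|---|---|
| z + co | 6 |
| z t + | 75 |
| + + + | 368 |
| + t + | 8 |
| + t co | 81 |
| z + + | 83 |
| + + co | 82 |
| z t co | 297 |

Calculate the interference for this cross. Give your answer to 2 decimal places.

The two most frequent reciprocal classes, z t co and + + +, are the parental types, so the F1 was z t co / + + +.
The two rarest classes, z + co and + t +, are the double crossovers. Comparing them with the parentals, only the t allele has switched, so t is the middle locus and the order is z – t – co.
z–t: (164 + 14)/1000 = 0.1780; t–co: (157 + 14)/1000 = 0.1710.
Expected DCO frequency = 0.1780 × 0.1710 ≈ 0.03044; observed = 14/1000 ≈ 0.01400.
Coefficient of coincidence = 0.01400/0.03044 ≈ 0.46; interference = 1 − 0.46 = 0.54.

0.54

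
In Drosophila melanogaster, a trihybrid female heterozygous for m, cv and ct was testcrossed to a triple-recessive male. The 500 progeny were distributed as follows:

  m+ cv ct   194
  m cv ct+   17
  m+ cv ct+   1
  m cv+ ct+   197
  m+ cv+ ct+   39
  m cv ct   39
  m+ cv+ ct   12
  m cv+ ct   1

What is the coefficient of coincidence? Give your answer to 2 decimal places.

0.40

The two most frequent reciprocal classes, m cv+ ct+ and m+ cv ct, are the parental types, so the F1 was m cv+ ct+ / m+ cv ct.
The two rarest classes, m cv+ ct and m+ cv ct+, are the double crossovers. Comparing them with the parentals, only the ct allele has switched, so ct is the middle locus and the order is cv – ct – m.
cv–ct: (29 + 2)/500 = 0.0620; ct–m: (78 + 2)/500 = 0.1600.
Expected DCO frequency = 0.0620 × 0.1600 ≈ 0.00992; observed = 2/500 ≈ 0.00400.
Coefficient of coincidence = 0.00400/0.00992 ≈ 0.40.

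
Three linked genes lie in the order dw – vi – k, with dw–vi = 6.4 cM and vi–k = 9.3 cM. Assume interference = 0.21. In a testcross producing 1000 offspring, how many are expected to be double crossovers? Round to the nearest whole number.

5

Map distances give recombination frequencies of 0.064 and 0.093 for the two intervals.
With interference 0.21 (so coincidence = 0.79), expected double-crossover frequency = 0.064 × 0.093 × 0.79 = 0.00470.
Expected number = 0.00470 × 1000 = 4.70 ≈ 5.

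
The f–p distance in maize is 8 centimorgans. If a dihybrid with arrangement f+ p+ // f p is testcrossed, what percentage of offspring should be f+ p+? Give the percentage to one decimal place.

A map distance of 8 centimorgans corresponds to a recombination frequency of 0.080.
The F1 is f+ p+ / f p, so f+ p+ is a parental gamete class with expected frequency (1 − r)/2 = 0.920/2 = 0.4600.
That is 0.4600 = 46.0% of the progeny.

46.0%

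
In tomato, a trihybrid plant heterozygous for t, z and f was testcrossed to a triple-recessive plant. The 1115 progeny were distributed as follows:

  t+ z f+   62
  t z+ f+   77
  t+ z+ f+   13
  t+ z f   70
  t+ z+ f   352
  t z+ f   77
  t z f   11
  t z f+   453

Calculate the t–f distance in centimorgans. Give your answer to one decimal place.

The two most frequent reciprocal classes, t+ z+ f and t z f+, are the parental types, so the F1 was t+ z+ f / t z f+.
The two rarest classes, t+ z+ f+ and t z f, are the double crossovers. Comparing them with the parentals, only the f allele has switched, so f is the middle locus and the order is t – f – z.
Crossovers in the t–f interval produce the single-crossover classes t z+ f and t+ z f+ (77 + 62 = 139) plus the double crossovers (24).
RF(t–f) = (139 + 24) / 1115 = 163/1115 = 0.1462 → 14.6 centimorgans.

14.6 centimorgans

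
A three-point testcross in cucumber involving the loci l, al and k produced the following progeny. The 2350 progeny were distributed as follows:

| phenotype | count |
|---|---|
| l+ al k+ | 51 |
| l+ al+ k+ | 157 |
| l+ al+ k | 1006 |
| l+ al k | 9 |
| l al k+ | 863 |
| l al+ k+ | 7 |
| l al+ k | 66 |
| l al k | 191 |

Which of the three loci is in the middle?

al

The two most frequent reciprocal classes, l al k+ and l+ al+ k, are the parental types, so the F1 was l al k+ / l+ al+ k.
The two rarest classes, l al+ k+ and l+ al k, are the double crossovers. Comparing them with the parentals, only the al allele has switched, so al is the middle locus and the order is k – al – l.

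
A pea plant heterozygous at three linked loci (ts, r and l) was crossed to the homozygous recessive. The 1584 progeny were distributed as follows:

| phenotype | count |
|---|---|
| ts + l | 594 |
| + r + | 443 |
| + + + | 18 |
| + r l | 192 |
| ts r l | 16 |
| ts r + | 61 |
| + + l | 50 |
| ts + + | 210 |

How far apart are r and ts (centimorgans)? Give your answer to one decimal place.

9.2 centimorgans

The two most frequent reciprocal classes, + r + and ts + l, are the parental types, so the F1 was + r + / ts + l.
The two rarest classes, + + + and ts r l, are the double crossovers. Comparing them with the parentals, only the r allele has switched, so r is the middle locus and the order is ts – r – l.
Crossovers in the ts–r interval produce the single-crossover classes ts r + and + + l (61 + 50 = 111) plus the double crossovers (34).
RF(ts–r) = (111 + 34) / 1584 = 145/1584 = 0.0915 → 9.2 centimorgans.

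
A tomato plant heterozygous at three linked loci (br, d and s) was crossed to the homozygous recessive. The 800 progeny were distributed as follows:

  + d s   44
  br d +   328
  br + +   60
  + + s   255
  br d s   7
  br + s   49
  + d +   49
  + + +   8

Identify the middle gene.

s

The two most frequent reciprocal classes, + + s and br d +, are the parental types, so the F1 was + + s / br d +.
The two rarest classes, + + + and br d s, are the double crossovers. Comparing them with the parentals, only the s allele has switched, so s is the middle locus and the order is d – s – br.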